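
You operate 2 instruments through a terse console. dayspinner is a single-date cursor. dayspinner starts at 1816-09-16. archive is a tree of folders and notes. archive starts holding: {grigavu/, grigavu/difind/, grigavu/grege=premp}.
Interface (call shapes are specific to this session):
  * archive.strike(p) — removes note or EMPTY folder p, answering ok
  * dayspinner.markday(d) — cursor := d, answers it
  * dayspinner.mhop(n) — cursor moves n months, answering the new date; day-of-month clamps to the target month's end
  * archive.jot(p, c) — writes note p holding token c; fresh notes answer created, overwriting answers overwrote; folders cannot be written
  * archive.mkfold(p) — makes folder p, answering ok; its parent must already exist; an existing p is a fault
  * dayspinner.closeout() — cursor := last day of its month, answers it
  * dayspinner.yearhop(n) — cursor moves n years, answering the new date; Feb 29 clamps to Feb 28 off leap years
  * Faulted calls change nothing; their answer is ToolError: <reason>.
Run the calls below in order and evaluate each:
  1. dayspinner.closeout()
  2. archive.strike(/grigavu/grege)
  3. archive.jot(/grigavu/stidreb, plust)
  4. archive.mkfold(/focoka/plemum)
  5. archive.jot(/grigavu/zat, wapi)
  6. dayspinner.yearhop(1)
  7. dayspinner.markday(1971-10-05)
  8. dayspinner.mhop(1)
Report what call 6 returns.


>> dayspinner.closeout()
<< 1816-09-30
>> archive.strike(p: /grigavu/grege)
<< ok
>> archive.jot(p: /grigavu/stidreb, c: plust)
<< created
>> archive.mkfold(p: /focoka/plemum)
<< ToolError: no parent
>> archive.jot(p: /grigavu/zat, c: wapi)
<< created
>> dayspinner.yearhop(n: 1)
<< 1817-09-30
>> dayspinner.markday(d: 1971-10-05)
<< 1971-10-05
>> dayspinner.mhop(n: 1)
<< 1971-11-05

Answer: 1817-09-30


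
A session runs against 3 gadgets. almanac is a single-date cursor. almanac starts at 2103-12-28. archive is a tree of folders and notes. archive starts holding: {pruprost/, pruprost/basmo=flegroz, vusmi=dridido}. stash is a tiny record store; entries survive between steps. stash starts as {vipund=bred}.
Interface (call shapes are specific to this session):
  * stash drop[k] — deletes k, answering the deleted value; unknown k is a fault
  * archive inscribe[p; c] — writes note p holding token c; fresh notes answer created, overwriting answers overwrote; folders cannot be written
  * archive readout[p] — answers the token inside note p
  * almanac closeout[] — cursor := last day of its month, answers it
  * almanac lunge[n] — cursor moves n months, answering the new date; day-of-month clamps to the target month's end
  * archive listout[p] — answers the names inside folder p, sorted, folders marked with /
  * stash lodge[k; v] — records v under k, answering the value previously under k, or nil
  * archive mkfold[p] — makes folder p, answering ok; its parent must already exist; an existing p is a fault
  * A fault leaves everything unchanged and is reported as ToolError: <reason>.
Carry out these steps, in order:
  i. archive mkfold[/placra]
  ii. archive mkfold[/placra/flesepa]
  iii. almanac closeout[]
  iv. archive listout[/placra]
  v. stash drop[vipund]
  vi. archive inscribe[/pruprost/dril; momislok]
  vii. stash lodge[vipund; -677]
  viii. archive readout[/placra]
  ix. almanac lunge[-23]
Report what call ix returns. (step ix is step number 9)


Answer: 2102-01-31

Derivation:
Act: archive mkfold[p=/placra]
Obs: ok
Act: archive mkfold[p=/placra/flesepa]
Obs: ok
Act: almanac closeout[]
Obs: 2103-12-31
Act: archive listout[p=/placra]
Obs: [flesepa/]
Act: stash drop[k=vipund]
Obs: bred
Act: archive inscribe[p=/pruprost/dril; c=momislok]
Obs: created
Act: stash lodge[k=vipund; v=-677]
Obs: nil
Act: archive readout[p=/placra]
Obs: ToolError: is a directory
Act: almanac lunge[n=-23]
Obs: 2102-01-31


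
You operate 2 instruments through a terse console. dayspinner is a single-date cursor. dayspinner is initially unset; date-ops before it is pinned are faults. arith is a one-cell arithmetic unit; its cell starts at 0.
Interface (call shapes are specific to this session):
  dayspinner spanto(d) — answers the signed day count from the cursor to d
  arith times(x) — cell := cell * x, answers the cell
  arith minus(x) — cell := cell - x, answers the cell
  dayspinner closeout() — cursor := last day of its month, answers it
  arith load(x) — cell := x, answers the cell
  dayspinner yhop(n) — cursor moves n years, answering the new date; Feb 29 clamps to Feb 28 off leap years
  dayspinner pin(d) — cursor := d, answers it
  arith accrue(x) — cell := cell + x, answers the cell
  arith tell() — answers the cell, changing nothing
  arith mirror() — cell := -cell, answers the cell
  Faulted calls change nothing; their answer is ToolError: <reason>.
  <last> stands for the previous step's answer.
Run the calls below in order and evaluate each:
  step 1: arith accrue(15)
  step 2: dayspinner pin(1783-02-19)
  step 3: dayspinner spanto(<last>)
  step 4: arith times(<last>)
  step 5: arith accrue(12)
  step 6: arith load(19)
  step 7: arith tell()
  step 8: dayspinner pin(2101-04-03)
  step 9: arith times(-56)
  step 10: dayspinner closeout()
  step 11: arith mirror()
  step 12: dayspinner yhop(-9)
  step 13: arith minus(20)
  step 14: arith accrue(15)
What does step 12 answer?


Step: arith accrue[x→15]
Result: 15
Step: dayspinner pin[d→1783-02-19]
Result: 1783-02-19
Step: dayspinner spanto[d→<last>]
Result: 0
Step: arith times[x→<last>]
Result: 0
Step: arith accrue[x→12]
Result: 12
Step: arith load[x→19]
Result: 19
Step: arith tell[]
Result: 19
Step: dayspinner pin[d→2101-04-03]
Result: 2101-04-03
Step: arith times[x→-56]
Result: -1064
Step: dayspinner closeout[]
Result: 2101-04-30
Step: arith mirror[]
Result: 1064
Step: dayspinner yhop[n→-9]
Result: 2092-04-30
Step: arith minus[x→20]
Result: 1044
Step: arith accrue[x→15]
Result: 1059

Answer: 2092-04-30


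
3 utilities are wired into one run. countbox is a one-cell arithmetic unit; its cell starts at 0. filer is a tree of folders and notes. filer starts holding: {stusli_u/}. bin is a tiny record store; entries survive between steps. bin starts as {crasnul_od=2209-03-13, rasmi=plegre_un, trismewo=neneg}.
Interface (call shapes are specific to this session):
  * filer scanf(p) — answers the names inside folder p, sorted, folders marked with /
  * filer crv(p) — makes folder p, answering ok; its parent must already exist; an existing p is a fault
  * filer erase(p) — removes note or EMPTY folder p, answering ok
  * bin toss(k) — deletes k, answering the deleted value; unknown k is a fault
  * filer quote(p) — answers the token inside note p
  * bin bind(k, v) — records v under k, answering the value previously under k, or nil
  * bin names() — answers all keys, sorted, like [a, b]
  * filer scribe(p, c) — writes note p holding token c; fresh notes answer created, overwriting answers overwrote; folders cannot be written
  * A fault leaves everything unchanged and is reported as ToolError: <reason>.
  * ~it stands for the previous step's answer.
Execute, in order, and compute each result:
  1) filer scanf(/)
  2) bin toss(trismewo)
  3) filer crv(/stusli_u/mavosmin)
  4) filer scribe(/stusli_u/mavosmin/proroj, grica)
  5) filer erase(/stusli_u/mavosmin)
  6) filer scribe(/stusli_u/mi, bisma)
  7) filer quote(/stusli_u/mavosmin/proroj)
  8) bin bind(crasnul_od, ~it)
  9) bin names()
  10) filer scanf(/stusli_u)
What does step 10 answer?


CALL filer scanf[p: /]
RET  [stusli_u/]
CALL bin toss[k: trismewo]
RET  neneg
CALL filer crv[p: /stusli_u/mavosmin]
RET  ok
CALL filer scribe[p: /stusli_u/mavosmin/proroj; c: grica]
RET  created
CALL filer erase[p: /stusli_u/mavosmin]
RET  ToolError: not empty
CALL filer scribe[p: /stusli_u/mi; c: bisma]
RET  created
CALL filer quote[p: /stusli_u/mavosmin/proroj]
RET  grica
CALL bin bind[k: crasnul_od; v: ~it]
RET  2209-03-13
CALL bin names[]
RET  [crasnul_od, rasmi]
CALL filer scanf[p: /stusli_u]
RET  [mavosmin/, mi]

Answer: [mavosmin/, mi]


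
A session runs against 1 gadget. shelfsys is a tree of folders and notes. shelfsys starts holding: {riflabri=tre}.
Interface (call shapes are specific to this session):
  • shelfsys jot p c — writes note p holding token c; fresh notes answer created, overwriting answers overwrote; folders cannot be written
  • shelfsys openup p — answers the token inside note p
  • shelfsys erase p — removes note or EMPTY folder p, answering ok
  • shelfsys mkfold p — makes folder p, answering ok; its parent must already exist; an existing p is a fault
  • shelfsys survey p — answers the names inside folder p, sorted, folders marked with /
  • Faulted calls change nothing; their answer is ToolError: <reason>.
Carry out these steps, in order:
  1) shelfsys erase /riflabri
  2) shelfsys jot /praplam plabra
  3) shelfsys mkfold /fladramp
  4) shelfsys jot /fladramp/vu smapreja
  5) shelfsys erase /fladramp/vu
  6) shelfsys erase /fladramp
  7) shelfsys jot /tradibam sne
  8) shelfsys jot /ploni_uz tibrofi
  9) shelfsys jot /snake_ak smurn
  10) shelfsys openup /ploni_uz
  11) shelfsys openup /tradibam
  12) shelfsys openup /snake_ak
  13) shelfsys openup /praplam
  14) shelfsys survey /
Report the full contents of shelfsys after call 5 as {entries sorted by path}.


! shelfsys erase(p=/riflabri) : ok
! shelfsys jot(p=/praplam, c=plabra) : created
! shelfsys mkfold(p=/fladramp) : ok
! shelfsys jot(p=/fladramp/vu, c=smapreja) : created
! shelfsys erase(p=/fladramp/vu) : ok
! shelfsys erase(p=/fladramp) : ok
! shelfsys jot(p=/tradibam, c=sne) : created
! shelfsys jot(p=/ploni_uz, c=tibrofi) : created
! shelfsys jot(p=/snake_ak, c=smurn) : created
! shelfsys openup(p=/ploni_uz) : tibrofi
! shelfsys openup(p=/tradibam) : sne
! shelfsys openup(p=/snake_ak) : smurn
! shelfsys openup(p=/praplam) : plabra
! shelfsys survey(p=/) : [ploni_uz, praplam, snake_ak, tradibam]

Answer: {fladramp/, praplam=plabra}


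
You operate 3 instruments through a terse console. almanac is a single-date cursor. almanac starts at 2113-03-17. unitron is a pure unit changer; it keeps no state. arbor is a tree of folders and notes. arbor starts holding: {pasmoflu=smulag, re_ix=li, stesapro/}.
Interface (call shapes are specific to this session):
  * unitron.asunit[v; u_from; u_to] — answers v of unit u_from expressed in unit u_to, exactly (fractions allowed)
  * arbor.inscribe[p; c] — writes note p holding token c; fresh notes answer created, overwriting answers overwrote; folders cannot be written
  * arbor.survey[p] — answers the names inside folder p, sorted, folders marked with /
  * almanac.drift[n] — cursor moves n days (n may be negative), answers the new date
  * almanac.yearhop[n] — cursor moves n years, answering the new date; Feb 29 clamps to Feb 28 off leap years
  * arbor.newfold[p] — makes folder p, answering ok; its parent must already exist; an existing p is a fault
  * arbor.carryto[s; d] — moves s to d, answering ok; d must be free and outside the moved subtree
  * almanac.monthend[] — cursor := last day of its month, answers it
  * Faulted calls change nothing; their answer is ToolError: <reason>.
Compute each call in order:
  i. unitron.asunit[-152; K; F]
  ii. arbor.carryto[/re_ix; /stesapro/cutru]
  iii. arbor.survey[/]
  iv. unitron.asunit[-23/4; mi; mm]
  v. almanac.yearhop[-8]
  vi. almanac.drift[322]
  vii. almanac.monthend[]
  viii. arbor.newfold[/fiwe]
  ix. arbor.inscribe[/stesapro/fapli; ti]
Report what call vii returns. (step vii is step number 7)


Answer: 2106-02-28

Derivation:
I run asunit on -152, K, F: -73327/100.
I try carryto on /re_ix, /stesapro/cutru, giving ok.
Calling survey on /, and get [pasmoflu, stesapro/].
I run asunit on -23/4, mi, mm: -9253728.
I run yearhop on -8, and get 2105-03-17.
Invoking drift on 322: 2106-02-02.
Invoking monthend(), giving 2106-02-28.
Next I call newfold on /fiwe, which returns ok.
I invoke inscribe on /stesapro/fapli, ti, giving created.


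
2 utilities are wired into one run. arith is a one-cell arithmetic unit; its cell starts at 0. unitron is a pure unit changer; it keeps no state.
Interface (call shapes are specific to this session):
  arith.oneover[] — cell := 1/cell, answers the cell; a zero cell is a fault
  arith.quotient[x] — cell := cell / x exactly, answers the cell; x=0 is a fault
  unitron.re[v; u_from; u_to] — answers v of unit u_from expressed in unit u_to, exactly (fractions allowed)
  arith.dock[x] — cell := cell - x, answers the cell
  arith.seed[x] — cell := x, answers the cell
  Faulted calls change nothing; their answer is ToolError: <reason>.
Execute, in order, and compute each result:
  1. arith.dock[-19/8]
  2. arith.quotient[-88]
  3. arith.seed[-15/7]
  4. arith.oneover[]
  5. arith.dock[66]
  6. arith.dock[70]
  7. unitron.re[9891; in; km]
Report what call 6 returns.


>> arith.dock(x='-19/8')
<< 19/8
>> arith.quotient(x='-88')
<< -19/704
>> arith.seed(x='-15/7')
<< -15/7
>> arith.oneover()
<< -7/15
>> arith.dock(x='66')
<< -997/15
>> arith.dock(x='70')
<< -2047/15
>> unitron.re(v='9891', u_from='in', u_to='km')
<< 1256157/5000000

Answer: -2047/15


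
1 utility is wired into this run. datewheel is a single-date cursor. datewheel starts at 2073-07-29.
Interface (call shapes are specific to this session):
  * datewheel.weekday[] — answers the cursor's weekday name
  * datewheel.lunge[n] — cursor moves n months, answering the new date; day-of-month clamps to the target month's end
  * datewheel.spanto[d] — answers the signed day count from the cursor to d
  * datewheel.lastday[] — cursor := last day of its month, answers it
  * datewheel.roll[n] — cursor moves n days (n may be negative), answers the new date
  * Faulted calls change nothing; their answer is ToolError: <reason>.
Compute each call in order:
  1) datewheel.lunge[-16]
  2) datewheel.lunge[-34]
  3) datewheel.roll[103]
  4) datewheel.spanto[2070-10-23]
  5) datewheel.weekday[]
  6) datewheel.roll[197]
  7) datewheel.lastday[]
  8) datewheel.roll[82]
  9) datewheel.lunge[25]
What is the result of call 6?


Answer: 2070-03-25

Derivation:
-> datewheel.lunge(n→-16)
<- 2072-03-29
-> datewheel.lunge(n→-34)
<- 2069-05-29
-> datewheel.roll(n→103)
<- 2069-09-09
-> datewheel.spanto(d→2070-10-23)
<- 409
-> datewheel.weekday()
<- Monday
-> datewheel.roll(n→197)
<- 2070-03-25
-> datewheel.lastday()
<- 2070-03-31
-> datewheel.roll(n→82)
<- 2070-06-21
-> datewheel.lunge(n→25)
<- 2072-07-21


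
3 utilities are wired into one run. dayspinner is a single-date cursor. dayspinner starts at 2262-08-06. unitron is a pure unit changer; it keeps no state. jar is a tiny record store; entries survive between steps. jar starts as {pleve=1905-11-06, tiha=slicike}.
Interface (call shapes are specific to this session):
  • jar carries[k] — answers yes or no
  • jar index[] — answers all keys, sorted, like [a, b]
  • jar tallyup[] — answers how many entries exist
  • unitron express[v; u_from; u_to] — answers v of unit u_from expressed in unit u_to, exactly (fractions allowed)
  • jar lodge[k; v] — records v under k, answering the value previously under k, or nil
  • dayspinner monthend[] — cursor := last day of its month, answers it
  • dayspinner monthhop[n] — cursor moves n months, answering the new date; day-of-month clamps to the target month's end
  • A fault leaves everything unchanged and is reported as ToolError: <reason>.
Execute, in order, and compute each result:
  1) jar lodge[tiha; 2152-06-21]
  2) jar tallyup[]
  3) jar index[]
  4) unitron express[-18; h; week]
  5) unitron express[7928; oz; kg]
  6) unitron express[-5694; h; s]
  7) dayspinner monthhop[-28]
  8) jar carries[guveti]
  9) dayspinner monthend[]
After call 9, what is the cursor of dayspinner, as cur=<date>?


Answer: cur=2260-04-30

Derivation:
Step: jar lodge[tiha; 2152-06-21]
Result: slicike
Step: jar tallyup[]
Result: 2
Step: jar index[]
Result: [pleve, tiha]
Step: unitron express[-18; h; week]
Result: -3/28
Step: unitron express[7928; oz; kg]
Result: 44951003867/200000000
Step: unitron express[-5694; h; s]
Result: -20498400
Step: dayspinner monthhop[-28]
Result: 2260-04-06
Step: jar carries[guveti]
Result: no
Step: dayspinner monthend[]
Result: 2260-04-30


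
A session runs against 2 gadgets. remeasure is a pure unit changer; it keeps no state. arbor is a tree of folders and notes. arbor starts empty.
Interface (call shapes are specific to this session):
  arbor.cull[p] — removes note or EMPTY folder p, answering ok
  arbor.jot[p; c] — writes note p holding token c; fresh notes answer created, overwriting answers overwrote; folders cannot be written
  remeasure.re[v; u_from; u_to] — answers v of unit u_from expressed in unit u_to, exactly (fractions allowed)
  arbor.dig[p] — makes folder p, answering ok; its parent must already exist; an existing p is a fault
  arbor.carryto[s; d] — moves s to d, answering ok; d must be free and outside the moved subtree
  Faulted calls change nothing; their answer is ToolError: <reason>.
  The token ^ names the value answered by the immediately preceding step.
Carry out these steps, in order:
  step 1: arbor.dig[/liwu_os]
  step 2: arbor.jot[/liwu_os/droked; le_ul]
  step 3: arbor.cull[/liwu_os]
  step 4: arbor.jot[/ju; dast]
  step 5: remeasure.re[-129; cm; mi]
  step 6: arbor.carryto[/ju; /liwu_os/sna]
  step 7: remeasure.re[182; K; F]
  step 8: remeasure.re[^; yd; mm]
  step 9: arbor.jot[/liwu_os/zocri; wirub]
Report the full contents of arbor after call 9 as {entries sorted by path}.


Step: dig[p=/liwu_os]
Result: ok
Step: jot[p=/liwu_os/droked; c=le_ul]
Result: created
Step: cull[p=/liwu_os]
Result: ToolError: not empty
Step: jot[p=/ju; c=dast]
Result: created
Step: re[v=-129; u_from=cm; u_to=mi]
Result: -215/268224
Step: carryto[s=/ju; d=/liwu_os/sna]
Result: ok
Step: re[v=182; u_from=K; u_to=F]
Result: -13207/100
Step: re[v=^; u_from=yd; u_to=mm]
Result: -15095601/125
Step: jot[p=/liwu_os/zocri; c=wirub]
Result: created

Answer: {liwu_os/, liwu_os/droked=le_ul, liwu_os/sna=dast, liwu_os/zocri=wirub}


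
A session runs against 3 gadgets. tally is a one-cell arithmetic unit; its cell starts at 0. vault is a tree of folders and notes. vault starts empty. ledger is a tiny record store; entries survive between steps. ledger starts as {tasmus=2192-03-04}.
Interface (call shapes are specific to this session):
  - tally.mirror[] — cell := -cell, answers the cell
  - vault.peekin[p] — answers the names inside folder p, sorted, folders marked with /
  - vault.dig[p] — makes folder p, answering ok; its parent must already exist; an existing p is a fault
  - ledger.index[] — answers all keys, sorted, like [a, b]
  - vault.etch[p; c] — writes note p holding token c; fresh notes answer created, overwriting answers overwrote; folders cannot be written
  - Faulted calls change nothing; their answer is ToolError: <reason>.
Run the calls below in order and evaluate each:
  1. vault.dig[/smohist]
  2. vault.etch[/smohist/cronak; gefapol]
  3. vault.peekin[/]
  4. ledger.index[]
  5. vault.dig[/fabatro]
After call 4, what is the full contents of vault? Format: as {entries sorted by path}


Answer: {smohist/, smohist/cronak=gefapol}

Derivation:
→ vault.dig(p=/smohist)
← ok
→ vault.etch(p=/smohist/cronak, c=gefapol)
← created
→ vault.peekin(p=/)
← [smohist/]
→ ledger.index()
← [tasmus]
→ vault.dig(p=/fabatro)
← ok


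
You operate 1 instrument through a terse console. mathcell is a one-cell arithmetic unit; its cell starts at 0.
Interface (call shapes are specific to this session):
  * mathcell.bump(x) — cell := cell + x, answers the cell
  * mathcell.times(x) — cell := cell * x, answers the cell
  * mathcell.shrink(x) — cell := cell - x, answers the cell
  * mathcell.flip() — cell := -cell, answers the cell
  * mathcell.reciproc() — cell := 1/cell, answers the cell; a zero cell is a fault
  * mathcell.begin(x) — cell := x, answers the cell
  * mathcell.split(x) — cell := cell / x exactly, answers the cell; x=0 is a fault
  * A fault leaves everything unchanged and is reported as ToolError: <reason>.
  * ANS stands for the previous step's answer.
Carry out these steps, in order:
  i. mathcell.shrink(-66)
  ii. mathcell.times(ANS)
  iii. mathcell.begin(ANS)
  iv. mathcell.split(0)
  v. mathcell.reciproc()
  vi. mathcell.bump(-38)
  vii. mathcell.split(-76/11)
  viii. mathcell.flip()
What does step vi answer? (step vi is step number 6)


% mathcell.shrink x='-66'
  66
% mathcell.times x='ANS'
  4356
% mathcell.begin x='ANS'
  4356
% mathcell.split x='0'
  ToolError: division by zero
% mathcell.reciproc
  1/4356
% mathcell.bump x='-38'
  -165527/4356
% mathcell.split x='-76/11'
  165527/30096
% mathcell.flip
  -165527/30096

Answer: -165527/4356


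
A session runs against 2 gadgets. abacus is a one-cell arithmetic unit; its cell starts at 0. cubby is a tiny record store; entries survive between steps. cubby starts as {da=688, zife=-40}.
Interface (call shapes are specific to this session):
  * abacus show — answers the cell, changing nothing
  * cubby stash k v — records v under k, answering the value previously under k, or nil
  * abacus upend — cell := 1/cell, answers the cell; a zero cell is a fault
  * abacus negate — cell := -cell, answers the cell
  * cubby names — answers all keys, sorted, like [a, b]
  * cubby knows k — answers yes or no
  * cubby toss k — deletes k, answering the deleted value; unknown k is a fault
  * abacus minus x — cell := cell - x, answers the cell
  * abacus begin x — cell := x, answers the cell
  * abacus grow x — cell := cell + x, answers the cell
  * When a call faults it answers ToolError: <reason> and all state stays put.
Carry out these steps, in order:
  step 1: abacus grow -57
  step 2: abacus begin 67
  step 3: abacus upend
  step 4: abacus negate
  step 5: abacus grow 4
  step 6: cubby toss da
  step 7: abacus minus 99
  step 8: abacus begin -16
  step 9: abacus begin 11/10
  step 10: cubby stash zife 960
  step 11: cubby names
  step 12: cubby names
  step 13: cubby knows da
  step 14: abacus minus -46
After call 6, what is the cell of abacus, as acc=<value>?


Answer: acc=267/67

Derivation:
→ abacus grow(-57)
← -57
→ abacus begin(67)
← 67
→ abacus upend()
← 1/67
→ abacus negate()
← -1/67
→ abacus grow(4)
← 267/67
→ cubby toss(da)
← 688
→ abacus minus(99)
← -6366/67
→ abacus begin(-16)
← -16
→ abacus begin(11/10)
← 11/10
→ cubby stash(zife, 960)
← -40
→ cubby names()
← [zife]
→ cubby names()
← [zife]
→ cubby knows(da)
← no
→ abacus minus(-46)
← 471/10


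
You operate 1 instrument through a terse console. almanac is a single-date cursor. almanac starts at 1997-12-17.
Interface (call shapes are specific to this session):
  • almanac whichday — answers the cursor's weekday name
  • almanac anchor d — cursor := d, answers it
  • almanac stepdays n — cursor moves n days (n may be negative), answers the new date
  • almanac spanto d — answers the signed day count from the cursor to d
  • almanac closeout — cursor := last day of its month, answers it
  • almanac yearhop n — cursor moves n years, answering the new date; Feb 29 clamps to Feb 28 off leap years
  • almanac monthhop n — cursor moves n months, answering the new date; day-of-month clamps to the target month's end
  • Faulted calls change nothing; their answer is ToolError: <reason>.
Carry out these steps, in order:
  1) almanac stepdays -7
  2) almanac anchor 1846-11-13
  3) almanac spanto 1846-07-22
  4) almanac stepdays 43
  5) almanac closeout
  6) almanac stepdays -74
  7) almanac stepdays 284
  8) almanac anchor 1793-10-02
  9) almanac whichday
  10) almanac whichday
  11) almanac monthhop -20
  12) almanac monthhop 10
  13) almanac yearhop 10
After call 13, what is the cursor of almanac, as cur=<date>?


Answer: cur=1802-12-02

Derivation:
Step: almanac stepdays[n='-7']
Result: 1997-12-10
Step: almanac anchor[d='1846-11-13']
Result: 1846-11-13
Step: almanac spanto[d='1846-07-22']
Result: -114
Step: almanac stepdays[n='43']
Result: 1846-12-26
Step: almanac closeout[]
Result: 1846-12-31
Step: almanac stepdays[n='-74']
Result: 1846-10-18
Step: almanac stepdays[n='284']
Result: 1847-07-29
Step: almanac anchor[d='1793-10-02']
Result: 1793-10-02
Step: almanac whichday[]
Result: Wednesday
Step: almanac whichday[]
Result: Wednesday
Step: almanac monthhop[n='-20']
Result: 1792-02-02
Step: almanac monthhop[n='10']
Result: 1792-12-02
Step: almanac yearhop[n='10']
Result: 1802-12-02


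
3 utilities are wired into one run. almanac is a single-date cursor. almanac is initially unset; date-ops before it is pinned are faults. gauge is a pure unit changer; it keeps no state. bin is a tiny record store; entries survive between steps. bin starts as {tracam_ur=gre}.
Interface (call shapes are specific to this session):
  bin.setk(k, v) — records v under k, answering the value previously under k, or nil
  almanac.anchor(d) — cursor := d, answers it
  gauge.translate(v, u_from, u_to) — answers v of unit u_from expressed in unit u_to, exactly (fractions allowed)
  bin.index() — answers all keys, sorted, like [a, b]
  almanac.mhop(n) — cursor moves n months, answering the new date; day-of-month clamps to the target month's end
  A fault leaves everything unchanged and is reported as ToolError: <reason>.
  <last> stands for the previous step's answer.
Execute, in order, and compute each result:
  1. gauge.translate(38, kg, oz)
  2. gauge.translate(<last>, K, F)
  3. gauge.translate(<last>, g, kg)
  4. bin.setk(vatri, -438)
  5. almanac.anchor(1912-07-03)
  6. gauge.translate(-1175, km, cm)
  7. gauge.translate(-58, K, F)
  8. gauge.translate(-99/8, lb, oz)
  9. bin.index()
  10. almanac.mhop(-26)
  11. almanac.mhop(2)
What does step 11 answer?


==> translate(v=38, u_from=kg, u_to=oz)
<== 60800000000/45359237
==> translate(v=<last>, u_from=K, u_to=F)
<== 8858971952821/4535923700
==> translate(v=<last>, u_from=g, u_to=kg)
<== 8858971952821/4535923700000
==> setk(k=vatri, v=-438)
<== nil
==> anchor(d=1912-07-03)
<== 1912-07-03
==> translate(v=-1175, u_from=km, u_to=cm)
<== -117500000
==> translate(v=-58, u_from=K, u_to=F)
<== -56407/100
==> translate(v=-99/8, u_from=lb, u_to=oz)
<== -198
==> index()
<== [tracam_ur, vatri]
==> mhop(n=-26)
<== 1910-05-03
==> mhop(n=2)
<== 1910-07-03

Answer: 1910-07-03


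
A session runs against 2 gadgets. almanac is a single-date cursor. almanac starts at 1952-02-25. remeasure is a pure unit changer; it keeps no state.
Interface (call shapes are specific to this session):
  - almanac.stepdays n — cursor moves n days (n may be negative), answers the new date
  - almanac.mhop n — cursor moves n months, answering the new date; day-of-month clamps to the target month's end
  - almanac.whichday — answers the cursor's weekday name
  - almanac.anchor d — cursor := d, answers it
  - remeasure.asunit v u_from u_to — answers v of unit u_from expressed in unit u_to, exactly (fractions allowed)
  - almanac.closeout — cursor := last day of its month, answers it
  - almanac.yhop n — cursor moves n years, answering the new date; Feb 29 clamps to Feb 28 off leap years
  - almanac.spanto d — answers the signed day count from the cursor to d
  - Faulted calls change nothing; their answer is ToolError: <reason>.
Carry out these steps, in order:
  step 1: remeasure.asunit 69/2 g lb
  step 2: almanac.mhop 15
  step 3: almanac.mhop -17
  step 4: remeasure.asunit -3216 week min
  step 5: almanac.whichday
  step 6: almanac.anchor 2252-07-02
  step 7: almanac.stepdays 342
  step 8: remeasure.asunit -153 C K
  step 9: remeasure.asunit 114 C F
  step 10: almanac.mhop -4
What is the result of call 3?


Answer: 1951-12-25

Derivation:
# 1. remeasure.asunit(v: 69/2, u_from: g, u_to: lb) => 3450000/45359237
# 2. almanac.mhop(n: 15) => 1953-05-25
# 3. almanac.mhop(n: -17) => 1951-12-25
# 4. remeasure.asunit(v: -3216, u_from: week, u_to: min) => -32417280
# 5. almanac.whichday() => Tuesday
# 6. almanac.anchor(d: 2252-07-02) => 2252-07-02
# 7. almanac.stepdays(n: 342) => 2253-06-09
# 8. remeasure.asunit(v: -153, u_from: C, u_to: K) => 2403/20
# 9. remeasure.asunit(v: 114, u_from: C, u_to: F) => 1186/5
# 10. almanac.mhop(n: -4) => 2253-02-09


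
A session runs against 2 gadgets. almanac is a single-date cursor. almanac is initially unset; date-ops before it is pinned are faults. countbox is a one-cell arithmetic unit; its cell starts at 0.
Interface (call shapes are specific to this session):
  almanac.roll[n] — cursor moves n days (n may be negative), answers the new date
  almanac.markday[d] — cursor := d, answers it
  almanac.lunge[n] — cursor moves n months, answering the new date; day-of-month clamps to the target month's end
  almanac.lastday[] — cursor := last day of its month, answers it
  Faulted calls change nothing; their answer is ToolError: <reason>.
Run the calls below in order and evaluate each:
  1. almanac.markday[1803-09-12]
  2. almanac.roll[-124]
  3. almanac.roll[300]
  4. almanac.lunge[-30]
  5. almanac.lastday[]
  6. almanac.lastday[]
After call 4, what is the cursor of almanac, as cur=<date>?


;; markday(d: 1803-09-12) => 1803-09-12
;; roll(n: -124) => 1803-05-11
;; roll(n: 300) => 1804-03-06
;; lunge(n: -30) => 1801-09-06
;; lastday() => 1801-09-30
;; lastday() => 1801-09-30

Answer: cur=1801-09-06


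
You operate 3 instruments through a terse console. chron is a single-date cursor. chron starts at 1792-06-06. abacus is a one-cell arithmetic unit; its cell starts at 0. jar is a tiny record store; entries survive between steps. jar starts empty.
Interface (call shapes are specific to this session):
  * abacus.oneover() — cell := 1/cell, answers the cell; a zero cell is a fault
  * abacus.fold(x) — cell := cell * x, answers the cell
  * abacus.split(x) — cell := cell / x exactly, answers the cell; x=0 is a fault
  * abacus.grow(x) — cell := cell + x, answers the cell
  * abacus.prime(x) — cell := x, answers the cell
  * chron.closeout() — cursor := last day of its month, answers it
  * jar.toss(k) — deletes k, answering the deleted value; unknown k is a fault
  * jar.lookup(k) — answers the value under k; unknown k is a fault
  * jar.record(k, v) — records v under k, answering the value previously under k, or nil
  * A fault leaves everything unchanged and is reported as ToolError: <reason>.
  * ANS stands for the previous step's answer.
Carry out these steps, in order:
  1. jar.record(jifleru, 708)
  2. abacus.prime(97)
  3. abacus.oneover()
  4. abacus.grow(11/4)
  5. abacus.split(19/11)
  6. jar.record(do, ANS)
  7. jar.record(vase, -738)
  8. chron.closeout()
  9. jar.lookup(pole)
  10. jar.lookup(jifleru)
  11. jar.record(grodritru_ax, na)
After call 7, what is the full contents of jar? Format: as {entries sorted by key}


Answer: {do=11781/7372, jifleru=708, vase=-738}

Derivation:
Calling jar.record with k→jifleru, v→708, and see nil.
Then abacus.prime with x→97, and observe 97.
I call abacus.oneover(), giving 1/97.
I try abacus.grow with x→11/4, → 1071/388.
Invoking abacus.split with x→19/11, — result: 11781/7372.
I try jar.record with k→do, v→ANS, — result: nil.
I use jar.record with k→vase, v→-738, giving nil.
I run chron.closeout, and see 1792-06-30.
I use jar.lookup with k→pole, yielding ToolError: no such key pole.
Calling jar.lookup with k→jifleru, and get 708.
Calling jar.record with k→grodritru_ax, v→na, giving nil.


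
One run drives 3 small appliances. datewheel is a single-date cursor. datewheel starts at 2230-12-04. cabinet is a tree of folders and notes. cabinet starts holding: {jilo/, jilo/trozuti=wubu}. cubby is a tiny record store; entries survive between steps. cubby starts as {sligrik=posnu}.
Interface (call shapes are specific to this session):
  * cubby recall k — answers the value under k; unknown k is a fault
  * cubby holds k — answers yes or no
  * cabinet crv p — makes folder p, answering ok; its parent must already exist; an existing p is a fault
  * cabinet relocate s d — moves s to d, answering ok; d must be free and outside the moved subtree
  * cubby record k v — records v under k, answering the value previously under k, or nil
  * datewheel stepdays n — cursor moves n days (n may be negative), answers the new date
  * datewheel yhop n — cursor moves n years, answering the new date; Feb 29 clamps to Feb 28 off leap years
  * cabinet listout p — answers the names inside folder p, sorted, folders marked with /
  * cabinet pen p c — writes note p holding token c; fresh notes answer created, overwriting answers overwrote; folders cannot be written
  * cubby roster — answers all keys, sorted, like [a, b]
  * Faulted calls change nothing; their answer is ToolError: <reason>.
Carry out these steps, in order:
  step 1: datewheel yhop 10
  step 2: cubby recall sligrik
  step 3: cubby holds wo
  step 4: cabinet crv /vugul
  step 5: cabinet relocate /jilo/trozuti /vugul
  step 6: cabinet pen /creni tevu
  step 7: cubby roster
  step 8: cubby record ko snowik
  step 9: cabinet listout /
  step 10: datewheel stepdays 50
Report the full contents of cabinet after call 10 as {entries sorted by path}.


Step: datewheel yhop[n=10]
Result: 2240-12-04
Step: cubby recall[k=sligrik]
Result: posnu
Step: cubby holds[k=wo]
Result: no
Step: cabinet crv[p=/vugul]
Result: ok
Step: cabinet relocate[s=/jilo/trozuti; d=/vugul]
Result: ToolError: exists
Step: cabinet pen[p=/creni; c=tevu]
Result: created
Step: cubby roster[]
Result: [sligrik]
Step: cubby record[k=ko; v=snowik]
Result: nil
Step: cabinet listout[p=/]
Result: [creni, jilo/, vugul/]
Step: datewheel stepdays[n=50]
Result: 2241-01-23

Answer: {creni=tevu, jilo/, jilo/trozuti=wubu, vugul/}


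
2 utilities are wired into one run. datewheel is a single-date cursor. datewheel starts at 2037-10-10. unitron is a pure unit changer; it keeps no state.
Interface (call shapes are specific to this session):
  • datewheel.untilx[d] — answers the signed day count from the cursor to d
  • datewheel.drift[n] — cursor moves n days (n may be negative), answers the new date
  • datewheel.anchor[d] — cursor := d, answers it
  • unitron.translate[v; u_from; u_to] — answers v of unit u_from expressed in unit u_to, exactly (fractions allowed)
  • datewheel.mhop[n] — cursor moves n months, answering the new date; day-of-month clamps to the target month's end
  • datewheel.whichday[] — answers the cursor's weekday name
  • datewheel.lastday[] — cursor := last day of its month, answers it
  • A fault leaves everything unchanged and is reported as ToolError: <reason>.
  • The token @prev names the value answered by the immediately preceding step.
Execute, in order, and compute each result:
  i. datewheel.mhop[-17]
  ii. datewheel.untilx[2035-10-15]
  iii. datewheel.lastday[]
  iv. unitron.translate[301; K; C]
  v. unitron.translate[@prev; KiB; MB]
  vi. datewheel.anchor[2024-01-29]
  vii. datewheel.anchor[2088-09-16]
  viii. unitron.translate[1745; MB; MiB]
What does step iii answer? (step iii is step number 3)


Answer: 2036-05-31

Derivation:
I run mhop using n→-17, — result: 2036-05-10.
Next I call untilx using d→2035-10-15, — result: -208.
I use lastday: 2036-05-31.
Next I call translate using v→301, u_from→K, u_to→C, giving 557/20.
Then translate using v→@prev, u_from→KiB, u_to→MB: 2228/78125.
Then anchor using d→2024-01-29, — result: 2024-01-29.
I call anchor using d→2088-09-16, and get 2088-09-16.
Using translate using v→1745, u_from→MB, u_to→MiB, → 27265625/16384.


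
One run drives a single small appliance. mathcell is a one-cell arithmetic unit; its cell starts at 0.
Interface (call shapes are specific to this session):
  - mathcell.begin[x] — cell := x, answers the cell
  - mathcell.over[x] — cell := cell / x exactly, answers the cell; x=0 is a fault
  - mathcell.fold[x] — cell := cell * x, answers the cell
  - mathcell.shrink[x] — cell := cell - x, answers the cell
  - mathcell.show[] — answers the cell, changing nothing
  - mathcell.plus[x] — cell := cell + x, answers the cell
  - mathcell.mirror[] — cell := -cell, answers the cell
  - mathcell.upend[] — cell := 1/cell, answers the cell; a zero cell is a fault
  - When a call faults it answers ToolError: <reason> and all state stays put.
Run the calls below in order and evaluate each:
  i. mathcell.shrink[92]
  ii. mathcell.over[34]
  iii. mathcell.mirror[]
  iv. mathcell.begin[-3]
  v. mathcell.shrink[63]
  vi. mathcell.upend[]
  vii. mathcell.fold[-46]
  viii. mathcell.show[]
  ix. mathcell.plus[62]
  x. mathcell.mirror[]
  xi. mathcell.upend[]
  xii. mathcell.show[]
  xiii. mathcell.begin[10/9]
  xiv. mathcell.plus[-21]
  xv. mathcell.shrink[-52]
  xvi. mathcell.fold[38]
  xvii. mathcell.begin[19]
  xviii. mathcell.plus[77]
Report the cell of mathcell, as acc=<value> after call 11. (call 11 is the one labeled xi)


Answer: acc=-33/2069

Derivation:
→ mathcell.shrink(x=92)
← -92
→ mathcell.over(x=34)
← -46/17
→ mathcell.mirror()
← 46/17
→ mathcell.begin(x=-3)
← -3
→ mathcell.shrink(x=63)
← -66
→ mathcell.upend()
← -1/66
→ mathcell.fold(x=-46)
← 23/33
→ mathcell.show()
← 23/33
→ mathcell.plus(x=62)
← 2069/33
→ mathcell.mirror()
← -2069/33
→ mathcell.upend()
← -33/2069
→ mathcell.show()
← -33/2069
→ mathcell.begin(x=10/9)
← 10/9
→ mathcell.plus(x=-21)
← -179/9
→ mathcell.shrink(x=-52)
← 289/9
→ mathcell.fold(x=38)
← 10982/9
→ mathcell.begin(x=19)
← 19
→ mathcell.plus(x=77)
← 96


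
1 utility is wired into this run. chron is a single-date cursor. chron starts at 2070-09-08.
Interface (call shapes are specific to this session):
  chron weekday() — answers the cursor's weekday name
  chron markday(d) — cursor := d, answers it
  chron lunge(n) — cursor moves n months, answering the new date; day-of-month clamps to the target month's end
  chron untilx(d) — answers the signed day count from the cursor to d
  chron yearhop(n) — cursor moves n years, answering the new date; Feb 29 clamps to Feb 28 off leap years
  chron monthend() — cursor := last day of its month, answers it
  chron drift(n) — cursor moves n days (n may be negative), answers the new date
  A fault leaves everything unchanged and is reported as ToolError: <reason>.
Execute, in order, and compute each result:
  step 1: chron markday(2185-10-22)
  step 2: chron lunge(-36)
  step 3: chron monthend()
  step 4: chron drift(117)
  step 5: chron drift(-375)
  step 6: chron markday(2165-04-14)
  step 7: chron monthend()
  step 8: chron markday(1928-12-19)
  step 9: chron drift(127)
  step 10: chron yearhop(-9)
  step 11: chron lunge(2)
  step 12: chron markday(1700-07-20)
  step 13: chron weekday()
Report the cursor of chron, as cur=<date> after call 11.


Answer: cur=1920-06-25

Derivation:
CALL chron markday[d='2185-10-22']
RET  2185-10-22
CALL chron lunge[n='-36']
RET  2182-10-22
CALL chron monthend[]
RET  2182-10-31
CALL chron drift[n='117']
RET  2183-02-25
CALL chron drift[n='-375']
RET  2182-02-15
CALL chron markday[d='2165-04-14']
RET  2165-04-14
CALL chron monthend[]
RET  2165-04-30
CALL chron markday[d='1928-12-19']
RET  1928-12-19
CALL chron drift[n='127']
RET  1929-04-25
CALL chron yearhop[n='-9']
RET  1920-04-25
CALL chron lunge[n='2']
RET  1920-06-25
CALL chron markday[d='1700-07-20']
RET  1700-07-20
CALL chron weekday[]
RET  Tuesday


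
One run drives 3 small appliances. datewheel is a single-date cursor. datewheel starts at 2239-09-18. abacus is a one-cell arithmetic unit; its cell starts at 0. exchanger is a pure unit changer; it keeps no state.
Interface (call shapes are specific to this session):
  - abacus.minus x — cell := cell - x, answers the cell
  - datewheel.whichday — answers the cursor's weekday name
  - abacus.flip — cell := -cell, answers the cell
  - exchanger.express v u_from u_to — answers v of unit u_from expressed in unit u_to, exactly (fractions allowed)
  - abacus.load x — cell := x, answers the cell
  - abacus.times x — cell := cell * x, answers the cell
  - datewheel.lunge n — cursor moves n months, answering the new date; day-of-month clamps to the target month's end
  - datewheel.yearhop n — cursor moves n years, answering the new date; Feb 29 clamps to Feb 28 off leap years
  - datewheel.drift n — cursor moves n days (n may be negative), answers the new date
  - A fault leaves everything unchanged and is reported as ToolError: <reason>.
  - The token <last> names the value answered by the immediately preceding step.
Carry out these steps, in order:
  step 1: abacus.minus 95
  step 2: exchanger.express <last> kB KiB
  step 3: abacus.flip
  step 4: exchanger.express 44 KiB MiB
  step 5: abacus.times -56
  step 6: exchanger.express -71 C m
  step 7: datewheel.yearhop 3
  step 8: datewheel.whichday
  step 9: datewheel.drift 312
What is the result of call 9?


Answer: 2243-07-27

Derivation:
I call abacus.minus passing x=95, giving -95.
Using exchanger.express passing v=<last>, u_from=kB, u_to=KiB, and get -11875/128.
I try abacus.flip(), and observe 95.
I call exchanger.express passing v=44, u_from=KiB, u_to=MiB, which returns 11/256.
I try abacus.times passing x=-56, giving -5320.
I run exchanger.express passing v=-71, u_from=C, u_to=m, and get ToolError: incompatible units.
Now I run datewheel.yearhop passing n=3, and see 2242-09-18.
Using datewheel.whichday, → Sunday.
I invoke datewheel.drift passing n=312, which returns 2243-07-27.
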